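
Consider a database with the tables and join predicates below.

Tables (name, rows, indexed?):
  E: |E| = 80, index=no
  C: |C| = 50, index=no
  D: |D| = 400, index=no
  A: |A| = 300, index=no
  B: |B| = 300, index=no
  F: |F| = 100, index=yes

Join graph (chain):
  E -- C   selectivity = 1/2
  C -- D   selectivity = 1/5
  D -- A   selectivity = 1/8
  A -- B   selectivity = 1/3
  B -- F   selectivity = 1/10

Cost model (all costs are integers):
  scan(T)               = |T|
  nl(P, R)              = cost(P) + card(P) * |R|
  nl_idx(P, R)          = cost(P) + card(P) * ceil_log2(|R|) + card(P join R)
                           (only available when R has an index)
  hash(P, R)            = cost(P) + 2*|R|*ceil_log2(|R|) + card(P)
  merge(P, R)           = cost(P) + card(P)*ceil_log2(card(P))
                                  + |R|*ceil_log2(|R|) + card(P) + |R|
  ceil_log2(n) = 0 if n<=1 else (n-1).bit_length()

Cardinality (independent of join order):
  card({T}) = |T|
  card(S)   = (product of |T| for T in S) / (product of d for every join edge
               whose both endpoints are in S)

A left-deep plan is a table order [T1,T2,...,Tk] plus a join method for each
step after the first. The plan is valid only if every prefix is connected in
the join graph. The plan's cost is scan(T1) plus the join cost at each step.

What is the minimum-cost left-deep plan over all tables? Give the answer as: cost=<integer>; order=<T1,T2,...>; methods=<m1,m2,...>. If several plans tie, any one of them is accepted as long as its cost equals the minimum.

cost=165168720; order=D,C,A,B,F,E; methods=hash,hash,hash,hash,hash

Selinger DP (subsets sized 1..n):
  {E}: scan cost=80, card=80
  {C}: scan cost=50, card=50
  {D}: scan cost=400, card=400
  {A}: scan cost=300, card=300
  {B}: scan cost=300, card=300
  {F}: scan cost=100, card=100
  {CE}: card=2000; try (C,hash)→760, (E,merge)→1040, (C,merge)→1070, (E,hash)→1220, (E,nl)→4050, (C,nl)→4080; best=760 via (C,hash)
  {CD}: card=4000; try (C,hash)→1400, (D,merge)→4400, (C,merge)→4750, (D,hash)→7300, (D,nl)→20050, (C,nl)→20400; best=1400 via (C,hash)
  {AD}: card=15000; try (A,hash)→6200, (D,merge)→7300, (A,merge)→7400, (D,hash)→7800, (D,nl)→120300, (A,nl)→120400; best=6200 via (A,hash)
  {AB}: card=30000; try (B,hash)→6000, (A,hash)→6000, (B,merge)→6300, (A,merge)→6300, (B,nl)→90300, (A,nl)→90300; best=6000 via (B,hash)
  {BF}: card=3000; try (F,hash)→2000, (B,merge)→3900, (F,merge)→4100, (F,nl_idx)→5400, (B,hash)→5600, (B,nl)→30100 …(+1); best=2000 via (F,hash)
  {CDE}: card=160000; try (E,hash)→6520, (D,hash)→9960, (D,merge)→28760, (E,merge)→54040, (E,nl)→321400, (D,nl)→800760; best=6520 via (E,hash)
  {ACD}: card=150000; try (A,hash)→10800, (C,hash)→21800, (A,merge)→56400, (C,merge)→231550, (C,nl)→756200, (A,nl)→1201400; best=10800 via (A,hash)
  {ABD}: card=1500000; try (B,hash)→26600, (D,hash)→43200, (B,merge)→234200, (D,merge)→490000, (B,nl)→4506200, (D,nl)→12006000; best=26600 via (B,hash)
  {ABF}: card=300000; try (A,hash)→10400, (F,hash)→37400, (A,merge)→44000, (F,merge)→486800, (F,nl_idx)→516000, (A,nl)→902000 …(+1); best=10400 via (A,hash)
  {ACDE}: card=6000000; try (E,hash)→161920, (A,hash)→171920, (E,merge)→2861440, (A,merge)→3049520, (E,nl)→12010800, (A,nl)→48006520; best=161920 via (E,hash)
  {ABCD}: card=15000000; try (B,hash)→166200, (C,hash)→1527200, (B,merge)→2863800, (C,merge)→33026950, (B,nl)→45010800, (C,nl)→75026600; best=166200 via (B,hash)
  {ABDF}: card=15000000; try (D,hash)→317600, (F,hash)→1528000, (D,merge)→6014400, (F,nl_idx)→25526600, (F,merge)→33027400, (D,nl)→120010400 …(+1); best=317600 via (D,hash)
  {ABCDE}: card=600000000; try (B,hash)→6167320, (E,hash)→15167320, (B,merge)→144164920, (E,merge)→375166840, (E,nl)→1200166200, (B,nl)→1800161920; best=6167320 via (B,hash)
  {ABCDF}: card=150000000; try (F,hash)→15167600, (C,hash)→15318200, (F,nl_idx)→255166200, (F,merge)→375167000, (C,merge)→375317950, (C,nl)→750317600 …(+1); best=15167600 via (F,hash)
  {ABCDEF}: card=6000000000; try (E,hash)→165168720, (F,hash)→606168720, (E,merge)→4365168240, (F,nl_idx)→10206167320, (E,nl)→12015167600, (F,merge)→18606168120 …(+1); best=165168720 via (E,hash)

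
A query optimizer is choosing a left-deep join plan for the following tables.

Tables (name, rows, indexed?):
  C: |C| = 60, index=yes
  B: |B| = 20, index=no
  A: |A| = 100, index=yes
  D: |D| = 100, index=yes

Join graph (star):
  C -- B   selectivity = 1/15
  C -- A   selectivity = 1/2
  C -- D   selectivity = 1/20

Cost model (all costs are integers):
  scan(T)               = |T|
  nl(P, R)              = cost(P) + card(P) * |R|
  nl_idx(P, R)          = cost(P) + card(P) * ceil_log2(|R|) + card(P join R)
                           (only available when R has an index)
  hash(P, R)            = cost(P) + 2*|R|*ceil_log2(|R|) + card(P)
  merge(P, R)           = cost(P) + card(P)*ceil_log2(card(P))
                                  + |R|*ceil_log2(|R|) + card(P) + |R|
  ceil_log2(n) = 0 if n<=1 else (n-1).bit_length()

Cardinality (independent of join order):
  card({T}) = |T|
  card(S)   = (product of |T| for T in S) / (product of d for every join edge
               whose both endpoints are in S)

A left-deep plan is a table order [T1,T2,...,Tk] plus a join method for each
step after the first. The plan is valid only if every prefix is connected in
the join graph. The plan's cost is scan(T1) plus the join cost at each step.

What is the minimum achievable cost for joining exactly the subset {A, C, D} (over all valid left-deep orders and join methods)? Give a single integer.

2480

Selinger DP over subsets of {A,C,D}:
  {C}: scan cost=60, card=60
  {A}: scan cost=100, card=100
  {D}: scan cost=100, card=100
  {AC}: card=3000; try (C,hash)→920, (A,merge)→1280, (C,merge)→1320, (A,hash)→1520, (A,nl_idx)→3480, (C,nl_idx)→3700 …(+2); best=920 via (C,hash)
  {CD}: card=300; try (D,nl_idx)→780, (C,hash)→920, (C,nl_idx)→1000, (D,merge)→1280, (C,merge)→1320, (D,hash)→1520 …(+2); best=780 via (D,nl_idx)
  {ACD}: card=15000; try (A,hash)→2480, (A,merge)→4580, (D,hash)→5320, (A,nl_idx)→17880, (A,nl)→30780, (D,nl_idx)→36920 …(+2); best=2480 via (A,hash)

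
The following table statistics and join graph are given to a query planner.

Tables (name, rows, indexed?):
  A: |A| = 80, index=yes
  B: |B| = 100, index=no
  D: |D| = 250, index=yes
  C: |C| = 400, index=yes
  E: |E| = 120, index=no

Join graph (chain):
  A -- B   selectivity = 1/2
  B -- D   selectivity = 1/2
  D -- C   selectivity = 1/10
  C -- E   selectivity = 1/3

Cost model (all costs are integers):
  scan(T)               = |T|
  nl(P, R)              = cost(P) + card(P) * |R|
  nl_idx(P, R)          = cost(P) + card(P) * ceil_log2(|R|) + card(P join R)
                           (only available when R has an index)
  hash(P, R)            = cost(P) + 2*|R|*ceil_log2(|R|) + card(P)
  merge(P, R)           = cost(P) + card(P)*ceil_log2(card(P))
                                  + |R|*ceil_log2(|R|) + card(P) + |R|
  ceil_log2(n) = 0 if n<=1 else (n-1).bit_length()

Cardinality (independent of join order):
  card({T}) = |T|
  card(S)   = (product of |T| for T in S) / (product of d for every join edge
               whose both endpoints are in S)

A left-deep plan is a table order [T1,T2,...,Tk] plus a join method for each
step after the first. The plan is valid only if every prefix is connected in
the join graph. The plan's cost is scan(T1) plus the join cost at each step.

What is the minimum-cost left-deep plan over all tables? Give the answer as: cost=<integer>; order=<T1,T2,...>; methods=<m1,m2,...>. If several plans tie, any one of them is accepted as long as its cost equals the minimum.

cost=20419000; order=C,D,E,B,A; methods=hash,hash,hash,hash

Selinger DP (subsets sized 1..n):
  {A}: scan cost=80, card=80
  {B}: scan cost=100, card=100
  {D}: scan cost=250, card=250
  {C}: scan cost=400, card=400
  {E}: scan cost=120, card=120
  {AB}: card=4000; try (A,hash)→1320, (B,merge)→1520, (A,merge)→1540, (B,hash)→1560, (A,nl_idx)→4800, (B,nl)→8080 …(+1); best=1320 via (A,hash)
  {BD}: card=12500; try (B,hash)→1900, (D,merge)→3150, (B,merge)→3300, (D,hash)→4200, (D,nl_idx)→13400, (D,nl)→25100 …(+1); best=1900 via (B,hash)
  {CD}: card=10000; try (D,hash)→4800, (C,merge)→6500, (D,merge)→6650, (C,hash)→7700, (C,nl_idx)→12500, (D,nl_idx)→13600 …(+2); best=4800 via (D,hash)
  {CE}: card=16000; try (E,hash)→2480, (C,merge)→5080, (E,merge)→5360, (C,hash)→7440, (C,nl_idx)→17200, (C,nl)→48120 …(+1); best=2480 via (E,hash)
  {ABD}: card=500000; try (D,hash)→9320, (A,hash)→15520, (D,merge)→55570, (A,merge)→190040, (D,nl_idx)→533320, (A,nl_idx)→589400 …(+2); best=9320 via (D,hash)
  {BCD}: card=500000; try (B,hash)→16200, (C,hash)→21600, (B,merge)→155600, (C,merge)→193400, (C,nl_idx)→614400, (B,nl)→1004800 …(+1); best=16200 via (B,hash)
  {CDE}: card=400000; try (E,hash)→16480, (D,hash)→22480, (E,merge)→155760, (D,merge)→244730, (D,nl_idx)→530480, (E,nl)→1204800 …(+1); best=16480 via (E,hash)
  {ABCD}: card=20000000; try (C,hash)→516520, (A,hash)→517320, (C,merge)→10013320, (A,merge)→10016840, (A,nl_idx)→23516200, (C,nl_idx)→24509320 …(+2); best=516520 via (C,hash)
  {BCDE}: card=20000000; try (B,hash)→417880, (E,hash)→517880, (B,merge)→8017280, (E,merge)→10017160, (B,nl)→40016480, (E,nl)→60016200; best=417880 via (B,hash)
  {ABCDE}: card=800000000; try (A,hash)→20419000, (E,hash)→20518200, (A,merge)→520418520, (E,merge)→520517480, (A,nl_idx)→940417880, (A,nl)→1600417880 …(+1); best=20419000 via (A,hash)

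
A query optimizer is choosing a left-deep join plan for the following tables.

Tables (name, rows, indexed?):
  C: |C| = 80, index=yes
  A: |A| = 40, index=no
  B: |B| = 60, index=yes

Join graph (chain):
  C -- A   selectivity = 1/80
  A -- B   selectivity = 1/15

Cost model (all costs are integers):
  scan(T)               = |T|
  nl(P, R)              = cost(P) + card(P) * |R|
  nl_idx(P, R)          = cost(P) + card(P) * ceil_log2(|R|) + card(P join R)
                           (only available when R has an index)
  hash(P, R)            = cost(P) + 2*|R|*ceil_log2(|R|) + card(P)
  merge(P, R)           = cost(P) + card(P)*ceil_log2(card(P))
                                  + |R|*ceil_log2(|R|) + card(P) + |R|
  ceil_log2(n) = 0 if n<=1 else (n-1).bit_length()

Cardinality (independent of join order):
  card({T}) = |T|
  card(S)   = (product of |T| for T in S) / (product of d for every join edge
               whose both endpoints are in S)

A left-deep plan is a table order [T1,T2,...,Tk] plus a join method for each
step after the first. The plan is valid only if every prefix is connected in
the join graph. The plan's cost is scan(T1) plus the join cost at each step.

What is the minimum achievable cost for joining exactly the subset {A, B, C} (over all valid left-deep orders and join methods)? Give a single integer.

760

Selinger DP over subsets of {A,B,C}:
  {C}: scan cost=80, card=80
  {A}: scan cost=40, card=40
  {B}: scan cost=60, card=60
  {AC}: card=40; try (C,nl_idx)→360, (A,hash)→640, (C,merge)→960, (A,merge)→1000, (C,hash)→1200, (C,nl)→3240 …(+1); best=360 via (C,nl_idx)
  {AB}: card=160; try (B,nl_idx)→440, (A,hash)→600, (B,merge)→740, (A,merge)→760, (B,hash)→800, (B,nl)→2440 …(+1); best=440 via (B,nl_idx)
  {ABC}: card=160; try (B,nl_idx)→760, (B,merge)→1060, (B,hash)→1120, (C,hash)→1720, (C,nl_idx)→1720, (C,merge)→2520 …(+2); best=760 via (B,nl_idx)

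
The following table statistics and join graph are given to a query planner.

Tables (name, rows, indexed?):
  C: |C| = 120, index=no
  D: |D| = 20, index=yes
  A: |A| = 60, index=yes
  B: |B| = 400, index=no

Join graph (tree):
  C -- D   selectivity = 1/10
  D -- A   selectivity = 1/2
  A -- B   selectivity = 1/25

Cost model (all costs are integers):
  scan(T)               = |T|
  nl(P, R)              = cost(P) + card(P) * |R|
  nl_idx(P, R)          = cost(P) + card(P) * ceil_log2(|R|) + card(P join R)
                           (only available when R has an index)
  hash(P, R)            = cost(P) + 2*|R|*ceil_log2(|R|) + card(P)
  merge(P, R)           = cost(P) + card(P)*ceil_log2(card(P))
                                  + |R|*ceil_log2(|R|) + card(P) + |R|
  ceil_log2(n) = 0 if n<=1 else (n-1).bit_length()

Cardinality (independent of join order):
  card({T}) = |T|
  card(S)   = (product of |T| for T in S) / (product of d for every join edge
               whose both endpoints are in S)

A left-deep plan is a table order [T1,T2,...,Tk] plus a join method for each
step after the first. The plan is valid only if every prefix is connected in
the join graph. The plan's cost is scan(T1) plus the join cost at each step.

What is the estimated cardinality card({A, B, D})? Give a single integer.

9600

Tables in S: A(60), B(400), D(20)
Edges inside S: D-A(d=2), A-B(d=25)
numerator = 60 * 400 * 20 = 480000
denominator = 2 * 25 = 50
card(S) = 480000 / 50 = 9600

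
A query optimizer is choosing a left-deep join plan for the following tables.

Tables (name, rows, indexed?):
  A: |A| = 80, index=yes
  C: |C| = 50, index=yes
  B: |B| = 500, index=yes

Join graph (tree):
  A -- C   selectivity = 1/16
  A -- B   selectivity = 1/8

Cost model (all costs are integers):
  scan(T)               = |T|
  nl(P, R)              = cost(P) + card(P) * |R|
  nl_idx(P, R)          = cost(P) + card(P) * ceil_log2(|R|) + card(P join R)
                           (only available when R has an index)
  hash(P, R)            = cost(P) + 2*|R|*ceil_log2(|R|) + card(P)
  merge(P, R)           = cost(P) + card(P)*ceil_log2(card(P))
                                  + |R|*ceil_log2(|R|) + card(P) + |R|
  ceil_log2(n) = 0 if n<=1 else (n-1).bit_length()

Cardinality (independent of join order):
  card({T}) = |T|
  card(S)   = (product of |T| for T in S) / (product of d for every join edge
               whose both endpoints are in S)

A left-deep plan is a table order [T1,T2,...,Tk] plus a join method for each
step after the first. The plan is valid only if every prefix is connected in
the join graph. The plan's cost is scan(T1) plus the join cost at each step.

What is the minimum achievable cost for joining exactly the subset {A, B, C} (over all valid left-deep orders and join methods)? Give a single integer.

7720

Selinger DP over subsets of {A,B,C}:
  {A}: scan cost=80, card=80
  {C}: scan cost=50, card=50
  {B}: scan cost=500, card=500
  {AC}: card=250; try (A,nl_idx)→650, (C,hash)→760, (C,nl_idx)→810, (A,merge)→1040, (C,merge)→1070, (A,hash)→1220 …(+2); best=650 via (A,nl_idx)
  {AB}: card=5000; try (A,hash)→2120, (B,merge)→5720, (B,nl_idx)→5800, (A,merge)→6140, (A,nl_idx)→9000, (B,hash)→9160 …(+2); best=2120 via (A,hash)
  {ABC}: card=15625; try (C,hash)→7720, (B,merge)→7900, (B,hash)→9900, (B,nl_idx)→18525, (C,nl_idx)→47745, (C,merge)→72470 …(+2); best=7720 via (C,hash)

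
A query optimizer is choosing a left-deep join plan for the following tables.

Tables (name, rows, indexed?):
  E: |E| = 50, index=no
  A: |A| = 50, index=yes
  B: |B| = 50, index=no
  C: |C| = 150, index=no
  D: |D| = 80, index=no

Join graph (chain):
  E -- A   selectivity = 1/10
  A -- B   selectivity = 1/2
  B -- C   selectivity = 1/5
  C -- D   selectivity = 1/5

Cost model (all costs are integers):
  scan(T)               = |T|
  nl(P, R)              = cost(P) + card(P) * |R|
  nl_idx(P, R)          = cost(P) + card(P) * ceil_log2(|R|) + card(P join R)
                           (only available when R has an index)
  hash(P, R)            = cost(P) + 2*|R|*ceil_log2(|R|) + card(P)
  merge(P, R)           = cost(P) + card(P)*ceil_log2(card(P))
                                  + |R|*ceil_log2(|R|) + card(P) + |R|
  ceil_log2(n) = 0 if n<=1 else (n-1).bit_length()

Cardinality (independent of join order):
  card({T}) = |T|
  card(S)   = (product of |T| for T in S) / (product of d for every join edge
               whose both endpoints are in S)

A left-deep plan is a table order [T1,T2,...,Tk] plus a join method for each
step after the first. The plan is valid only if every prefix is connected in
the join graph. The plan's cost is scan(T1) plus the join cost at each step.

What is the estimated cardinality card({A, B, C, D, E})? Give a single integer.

Tables in S: A(50), B(50), C(150), D(80), E(50)
Edges inside S: E-A(d=10), A-B(d=2), B-C(d=5), C-D(d=5)
numerator = 50 * 50 * 150 * 80 * 50 = 1500000000
denominator = 10 * 2 * 5 * 5 = 500
card(S) = 1500000000 / 500 = 3000000

3000000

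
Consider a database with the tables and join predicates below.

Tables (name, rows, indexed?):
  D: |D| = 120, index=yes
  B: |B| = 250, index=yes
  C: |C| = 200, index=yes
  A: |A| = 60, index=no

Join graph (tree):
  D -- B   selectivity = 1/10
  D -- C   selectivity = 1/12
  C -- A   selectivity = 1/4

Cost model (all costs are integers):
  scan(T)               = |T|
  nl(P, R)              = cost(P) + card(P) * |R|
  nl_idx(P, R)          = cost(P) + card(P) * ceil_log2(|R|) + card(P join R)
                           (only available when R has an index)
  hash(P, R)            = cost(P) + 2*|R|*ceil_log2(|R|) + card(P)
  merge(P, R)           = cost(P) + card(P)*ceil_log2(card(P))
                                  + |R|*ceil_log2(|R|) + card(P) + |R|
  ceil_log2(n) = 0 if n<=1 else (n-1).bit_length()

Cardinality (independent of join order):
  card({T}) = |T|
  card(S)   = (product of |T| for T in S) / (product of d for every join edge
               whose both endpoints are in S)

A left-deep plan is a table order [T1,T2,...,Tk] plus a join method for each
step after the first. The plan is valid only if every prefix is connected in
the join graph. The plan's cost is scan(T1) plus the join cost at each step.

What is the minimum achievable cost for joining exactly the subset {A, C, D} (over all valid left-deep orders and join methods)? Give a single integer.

Selinger DP over subsets of {A,C,D}:
  {D}: scan cost=120, card=120
  {C}: scan cost=200, card=200
  {A}: scan cost=60, card=60
  {CD}: card=2000; try (D,hash)→2080, (C,merge)→2880, (D,merge)→2960, (C,nl_idx)→3080, (C,hash)→3440, (D,nl_idx)→3600 …(+2); best=2080 via (D,hash)
  {AC}: card=3000; try (A,hash)→1120, (C,merge)→2280, (A,merge)→2420, (C,hash)→3320, (C,nl_idx)→3540, (C,nl)→12060 …(+1); best=1120 via (A,hash)
  {ACD}: card=30000; try (A,hash)→4800, (D,hash)→5800, (A,merge)→26500, (D,merge)→41080, (D,nl_idx)→52120, (A,nl)→122080 …(+1); best=4800 via (A,hash)

4800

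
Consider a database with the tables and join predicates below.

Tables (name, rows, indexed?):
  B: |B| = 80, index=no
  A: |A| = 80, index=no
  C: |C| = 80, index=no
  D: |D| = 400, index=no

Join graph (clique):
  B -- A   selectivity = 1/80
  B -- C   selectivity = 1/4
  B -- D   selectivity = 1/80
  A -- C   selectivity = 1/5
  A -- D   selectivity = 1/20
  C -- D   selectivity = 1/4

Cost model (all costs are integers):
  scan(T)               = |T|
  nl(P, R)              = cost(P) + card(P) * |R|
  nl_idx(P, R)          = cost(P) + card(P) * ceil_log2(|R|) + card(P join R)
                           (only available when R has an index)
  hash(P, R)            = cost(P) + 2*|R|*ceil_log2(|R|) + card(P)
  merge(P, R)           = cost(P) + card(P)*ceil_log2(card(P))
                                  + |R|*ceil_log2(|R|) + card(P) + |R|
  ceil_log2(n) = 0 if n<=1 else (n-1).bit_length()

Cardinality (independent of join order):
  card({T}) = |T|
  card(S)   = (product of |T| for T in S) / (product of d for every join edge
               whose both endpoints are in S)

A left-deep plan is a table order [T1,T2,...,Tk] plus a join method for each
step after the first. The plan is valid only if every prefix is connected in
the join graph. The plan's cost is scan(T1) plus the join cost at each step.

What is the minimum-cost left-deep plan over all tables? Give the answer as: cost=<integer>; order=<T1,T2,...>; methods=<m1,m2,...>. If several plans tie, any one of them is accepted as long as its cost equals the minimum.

Selinger DP (subsets sized 1..n):
  {B}: scan cost=80, card=80
  {A}: scan cost=80, card=80
  {C}: scan cost=80, card=80
  {D}: scan cost=400, card=400
  {AB}: card=80; try (B,hash)→1280, (A,hash)→1280, (B,merge)→1360, (A,merge)→1360, (B,nl)→6480, (A,nl)→6480; best=1280 via (B,hash)
  {BC}: card=1600; try (C,hash)→1280, (B,hash)→1280, (C,merge)→1360, (B,merge)→1360, (C,nl)→6480, (B,nl)→6480; best=1280 via (C,hash)
  {BD}: card=400; try (B,hash)→1920, (D,merge)→4720, (B,merge)→5040, (D,hash)→7360, (D,nl)→32080, (B,nl)→32400; best=1920 via (B,hash)
  {AC}: card=1280; try (C,hash)→1280, (A,hash)→1280, (C,merge)→1360, (A,merge)→1360, (C,nl)→6480, (A,nl)→6480; best=1280 via (C,hash)
  {AD}: card=1600; try (A,hash)→1920, (D,merge)→4720, (A,merge)→5040, (D,hash)→7360, (D,nl)→32080, (A,nl)→32400; best=1920 via (A,hash)
  {CD}: card=8000; try (C,hash)→1920, (D,merge)→4720, (C,merge)→5040, (D,hash)→7360, (D,nl)→32080, (C,nl)→32400; best=1920 via (C,hash)
  {ABC}: card=320; try (C,hash)→2480, (C,merge)→2560, (B,hash)→3680, (A,hash)→4000, (C,nl)→7680, (B,merge)→17280 …(+3); best=2480 via (C,hash)
  {ABD}: card=20; try (A,hash)→3440, (B,hash)→4640, (D,merge)→5920, (A,merge)→6560, (D,hash)→8560, (B,merge)→21760 …(+3); best=3440 via (A,hash)
  {BCD}: card=2000; try (C,hash)→3440, (C,merge)→6560, (D,hash)→10080, (B,hash)→11040, (D,merge)→24480, (C,nl)→33920 …(+3); best=3440 via (C,hash)
  {ACD}: card=6400; try (C,hash)→4640, (D,hash)→9760, (A,hash)→11040, (D,merge)→20640, (C,merge)→21760, (A,merge)→114560 …(+3); best=4640 via (C,hash)
  {ABCD}: card=20; try (C,merge)→4200, (C,hash)→4580, (C,nl)→5040, (A,hash)→6560, (D,merge)→9680, (D,hash)→10000 …(+6); best=4200 via (C,merge)

cost=4200; order=D,B,A,C; methods=hash,hash,merge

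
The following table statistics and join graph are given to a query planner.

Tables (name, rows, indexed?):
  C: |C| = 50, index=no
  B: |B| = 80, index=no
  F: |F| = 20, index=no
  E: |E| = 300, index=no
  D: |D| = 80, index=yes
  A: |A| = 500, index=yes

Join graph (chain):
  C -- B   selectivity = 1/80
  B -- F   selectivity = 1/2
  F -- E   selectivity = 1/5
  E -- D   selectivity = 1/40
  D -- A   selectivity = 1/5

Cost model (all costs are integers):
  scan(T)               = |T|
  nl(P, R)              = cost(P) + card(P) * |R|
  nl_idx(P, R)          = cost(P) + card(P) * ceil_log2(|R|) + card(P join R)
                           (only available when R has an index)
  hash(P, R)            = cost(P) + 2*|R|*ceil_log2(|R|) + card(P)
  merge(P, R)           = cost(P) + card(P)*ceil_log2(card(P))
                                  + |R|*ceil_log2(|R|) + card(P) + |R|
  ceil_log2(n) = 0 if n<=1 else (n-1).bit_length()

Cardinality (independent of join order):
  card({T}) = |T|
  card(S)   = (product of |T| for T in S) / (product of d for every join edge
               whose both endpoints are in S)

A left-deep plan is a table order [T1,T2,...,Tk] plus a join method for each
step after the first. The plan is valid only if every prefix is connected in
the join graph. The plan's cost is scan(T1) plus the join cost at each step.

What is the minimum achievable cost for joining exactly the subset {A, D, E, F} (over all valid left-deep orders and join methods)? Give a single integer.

13920

Selinger DP over subsets of {A,D,E,F}:
  {F}: scan cost=20, card=20
  {E}: scan cost=300, card=300
  {D}: scan cost=80, card=80
  {A}: scan cost=500, card=500
  {EF}: card=1200; try (F,hash)→800, (E,merge)→3140, (F,merge)→3420, (E,hash)→5440, (E,nl)→6020, (F,nl)→6300; best=800 via (F,hash)
  {DE}: card=600; try (D,hash)→1720, (D,nl_idx)→3000, (E,merge)→3720, (D,merge)→3940, (E,hash)→5560, (E,nl)→24080 …(+1); best=1720 via (D,hash)
  {AD}: card=8000; try (D,hash)→2120, (A,merge)→5720, (D,merge)→6140, (A,nl_idx)→8800, (A,hash)→9160, (D,nl_idx)→12000 …(+2); best=2120 via (D,hash)
  {DEF}: card=2400; try (F,hash)→2520, (D,hash)→3120, (F,merge)→8440, (D,nl_idx)→11600, (F,nl)→13720, (D,merge)→15840 …(+1); best=2520 via (F,hash)
  {ADE}: card=60000; try (A,hash)→11320, (A,merge)→13320, (E,hash)→15520, (A,nl_idx)→67120, (E,merge)→117120, (A,nl)→301720 …(+1); best=11320 via (A,hash)
  {ADEF}: card=240000; try (A,hash)→13920, (A,merge)→38720, (F,hash)→71520, (A,nl_idx)→264120, (F,merge)→1031440, (A,nl)→1202520 …(+1); best=13920 via (A,hash)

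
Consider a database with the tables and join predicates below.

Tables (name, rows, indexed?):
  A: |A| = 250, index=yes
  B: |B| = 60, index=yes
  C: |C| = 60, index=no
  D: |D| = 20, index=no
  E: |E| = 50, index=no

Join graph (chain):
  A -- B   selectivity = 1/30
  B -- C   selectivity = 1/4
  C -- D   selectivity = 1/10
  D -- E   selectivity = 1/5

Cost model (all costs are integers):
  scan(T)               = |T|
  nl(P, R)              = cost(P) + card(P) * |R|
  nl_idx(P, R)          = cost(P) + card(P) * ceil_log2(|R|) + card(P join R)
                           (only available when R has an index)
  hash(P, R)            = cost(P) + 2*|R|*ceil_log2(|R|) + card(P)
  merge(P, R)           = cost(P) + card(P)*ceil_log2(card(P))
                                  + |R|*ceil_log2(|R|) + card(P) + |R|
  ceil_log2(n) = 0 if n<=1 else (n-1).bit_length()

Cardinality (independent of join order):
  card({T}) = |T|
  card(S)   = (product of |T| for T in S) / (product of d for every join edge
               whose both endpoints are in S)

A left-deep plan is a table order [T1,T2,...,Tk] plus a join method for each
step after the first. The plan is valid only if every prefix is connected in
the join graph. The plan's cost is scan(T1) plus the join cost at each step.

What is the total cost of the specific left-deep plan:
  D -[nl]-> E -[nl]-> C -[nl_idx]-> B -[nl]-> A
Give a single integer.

4538220

step 1: scan D: cost=20, card=20
step 2: join E via nl
    card(P join E) = 20*50/(5) = 200
    cost = 20 + 20*50 = 1020
step 3: join C via nl
    card(P join C) = 200*60/(10) = 1200
    cost = 1020 + 200*60 = 13020
step 4: join B via nl_idx
    card(P join B) = 1200*60/(4) = 18000
    cost = 13020 + 1200*6 + 18000 = 38220
step 5: join A via nl
    card(P join A) = 18000*250/(30) = 150000
    cost = 38220 + 18000*250 = 4538220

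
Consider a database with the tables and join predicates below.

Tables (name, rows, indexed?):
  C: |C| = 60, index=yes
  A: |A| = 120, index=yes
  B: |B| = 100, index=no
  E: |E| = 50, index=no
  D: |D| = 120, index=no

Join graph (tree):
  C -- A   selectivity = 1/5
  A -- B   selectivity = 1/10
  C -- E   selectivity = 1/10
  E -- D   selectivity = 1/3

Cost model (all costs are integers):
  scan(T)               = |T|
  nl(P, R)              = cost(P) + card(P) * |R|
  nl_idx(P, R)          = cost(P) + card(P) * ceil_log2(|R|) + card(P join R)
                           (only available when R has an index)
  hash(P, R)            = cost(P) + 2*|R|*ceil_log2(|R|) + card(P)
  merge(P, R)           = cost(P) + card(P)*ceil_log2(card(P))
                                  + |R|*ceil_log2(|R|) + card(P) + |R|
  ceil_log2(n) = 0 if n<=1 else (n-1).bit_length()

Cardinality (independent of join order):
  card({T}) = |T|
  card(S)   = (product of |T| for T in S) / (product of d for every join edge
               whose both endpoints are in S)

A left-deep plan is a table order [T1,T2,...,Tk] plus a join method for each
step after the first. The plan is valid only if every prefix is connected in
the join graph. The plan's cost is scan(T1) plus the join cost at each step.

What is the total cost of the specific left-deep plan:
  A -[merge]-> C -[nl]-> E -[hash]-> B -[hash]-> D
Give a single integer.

155780

step 1: scan A: cost=120, card=120
step 2: join C via merge
    card(P join C) = 120*60/(5) = 1440
    cost = 120 + 120*7 + 60*6 + 120 + 60 = 1500
step 3: join E via nl
    card(P join E) = 1440*50/(10) = 7200
    cost = 1500 + 1440*50 = 73500
step 4: join B via hash
    card(P join B) = 7200*100/(10) = 72000
    cost = 73500 + 2*100*7 + 7200 = 82100
step 5: join D via hash
    card(P join D) = 72000*120/(3) = 2880000
    cost = 82100 + 2*120*7 + 72000 = 155780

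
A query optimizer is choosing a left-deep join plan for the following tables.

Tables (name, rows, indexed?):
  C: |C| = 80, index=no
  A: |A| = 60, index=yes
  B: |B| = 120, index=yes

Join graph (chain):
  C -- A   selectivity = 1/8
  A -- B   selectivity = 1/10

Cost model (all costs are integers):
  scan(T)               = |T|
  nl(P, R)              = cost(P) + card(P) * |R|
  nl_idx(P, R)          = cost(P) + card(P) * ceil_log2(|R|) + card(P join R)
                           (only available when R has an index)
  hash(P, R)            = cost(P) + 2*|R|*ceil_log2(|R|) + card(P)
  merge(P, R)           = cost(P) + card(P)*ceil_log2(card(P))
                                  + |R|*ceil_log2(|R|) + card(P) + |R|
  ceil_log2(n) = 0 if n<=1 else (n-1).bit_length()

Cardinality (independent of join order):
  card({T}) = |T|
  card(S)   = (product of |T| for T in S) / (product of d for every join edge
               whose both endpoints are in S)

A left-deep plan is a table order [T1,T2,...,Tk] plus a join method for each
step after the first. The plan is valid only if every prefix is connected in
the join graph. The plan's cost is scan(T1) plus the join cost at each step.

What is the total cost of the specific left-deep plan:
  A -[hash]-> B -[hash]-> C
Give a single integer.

step 1: scan A: cost=60, card=60
step 2: join B via hash
    card(P join B) = 60*120/(10) = 720
    cost = 60 + 2*120*7 + 60 = 1800
step 3: join C via hash
    card(P join C) = 720*80/(8) = 7200
    cost = 1800 + 2*80*7 + 720 = 3640

3640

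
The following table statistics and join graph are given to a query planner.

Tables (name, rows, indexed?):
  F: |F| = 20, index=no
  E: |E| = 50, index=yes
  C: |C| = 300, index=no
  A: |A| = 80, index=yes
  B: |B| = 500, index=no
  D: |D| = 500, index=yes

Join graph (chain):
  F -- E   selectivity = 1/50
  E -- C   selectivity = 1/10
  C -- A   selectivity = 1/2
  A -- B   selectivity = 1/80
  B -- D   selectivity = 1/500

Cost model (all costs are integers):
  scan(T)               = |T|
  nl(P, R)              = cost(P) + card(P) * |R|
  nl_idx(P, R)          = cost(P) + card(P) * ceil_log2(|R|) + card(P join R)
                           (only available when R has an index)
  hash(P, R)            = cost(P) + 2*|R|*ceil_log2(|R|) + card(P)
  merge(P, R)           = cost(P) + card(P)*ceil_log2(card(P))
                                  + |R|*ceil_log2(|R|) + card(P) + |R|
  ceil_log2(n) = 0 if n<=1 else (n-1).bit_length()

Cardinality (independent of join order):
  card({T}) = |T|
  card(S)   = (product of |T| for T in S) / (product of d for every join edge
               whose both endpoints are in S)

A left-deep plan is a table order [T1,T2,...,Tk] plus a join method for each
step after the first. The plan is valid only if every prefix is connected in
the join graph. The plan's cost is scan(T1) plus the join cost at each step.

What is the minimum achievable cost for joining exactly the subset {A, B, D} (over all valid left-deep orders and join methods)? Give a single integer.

Selinger DP over subsets of {A,B,D}:
  {A}: scan cost=80, card=80
  {B}: scan cost=500, card=500
  {D}: scan cost=500, card=500
  {AB}: card=500; try (A,hash)→2120, (A,nl_idx)→4500, (B,merge)→5720, (A,merge)→6140, (B,hash)→9160, (B,nl)→40080 …(+1); best=2120 via (A,hash)
  {BD}: card=500; try (D,nl_idx)→5500, (D,hash)→10000, (B,hash)→10000, (D,merge)→10500, (B,merge)→10500, (D,nl)→250500 …(+1); best=5500 via (D,nl_idx)
  {ABD}: card=500; try (D,nl_idx)→7120, (A,hash)→7120, (A,nl_idx)→9500, (A,merge)→11140, (D,hash)→11620, (D,merge)→12120 …(+2); best=7120 via (D,nl_idx)

7120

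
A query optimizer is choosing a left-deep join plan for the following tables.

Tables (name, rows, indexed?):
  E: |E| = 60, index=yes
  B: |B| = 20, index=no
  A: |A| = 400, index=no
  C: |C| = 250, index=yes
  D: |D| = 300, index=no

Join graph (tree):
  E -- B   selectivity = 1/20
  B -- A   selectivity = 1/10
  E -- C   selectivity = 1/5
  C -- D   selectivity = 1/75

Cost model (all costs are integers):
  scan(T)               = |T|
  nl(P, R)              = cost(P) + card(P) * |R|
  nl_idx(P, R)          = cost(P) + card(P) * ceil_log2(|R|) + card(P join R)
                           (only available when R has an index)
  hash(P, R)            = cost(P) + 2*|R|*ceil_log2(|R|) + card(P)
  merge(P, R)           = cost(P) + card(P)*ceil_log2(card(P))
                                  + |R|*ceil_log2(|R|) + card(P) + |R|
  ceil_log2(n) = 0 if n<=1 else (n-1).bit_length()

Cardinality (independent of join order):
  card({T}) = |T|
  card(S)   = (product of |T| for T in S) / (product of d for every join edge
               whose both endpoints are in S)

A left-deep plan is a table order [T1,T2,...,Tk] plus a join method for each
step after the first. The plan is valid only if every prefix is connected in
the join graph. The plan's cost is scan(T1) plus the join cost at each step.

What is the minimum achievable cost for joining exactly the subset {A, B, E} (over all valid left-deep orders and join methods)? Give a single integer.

2520

Selinger DP over subsets of {A,B,E}:
  {E}: scan cost=60, card=60
  {B}: scan cost=20, card=20
  {A}: scan cost=400, card=400
  {BE}: card=60; try (E,nl_idx)→200, (B,hash)→320, (E,merge)→560, (B,merge)→600, (E,hash)→760, (E,nl)→1220 …(+1); best=200 via (E,nl_idx)
  {AB}: card=800; try (B,hash)→1000, (A,merge)→4140, (B,merge)→4520, (A,hash)→7240, (A,nl)→8020, (B,nl)→8400; best=1000 via (B,hash)
  {ABE}: card=2400; try (E,hash)→2520, (A,merge)→4620, (A,hash)→7460, (E,nl_idx)→8200, (E,merge)→10220, (A,nl)→24200 …(+1); best=2520 via (E,hash)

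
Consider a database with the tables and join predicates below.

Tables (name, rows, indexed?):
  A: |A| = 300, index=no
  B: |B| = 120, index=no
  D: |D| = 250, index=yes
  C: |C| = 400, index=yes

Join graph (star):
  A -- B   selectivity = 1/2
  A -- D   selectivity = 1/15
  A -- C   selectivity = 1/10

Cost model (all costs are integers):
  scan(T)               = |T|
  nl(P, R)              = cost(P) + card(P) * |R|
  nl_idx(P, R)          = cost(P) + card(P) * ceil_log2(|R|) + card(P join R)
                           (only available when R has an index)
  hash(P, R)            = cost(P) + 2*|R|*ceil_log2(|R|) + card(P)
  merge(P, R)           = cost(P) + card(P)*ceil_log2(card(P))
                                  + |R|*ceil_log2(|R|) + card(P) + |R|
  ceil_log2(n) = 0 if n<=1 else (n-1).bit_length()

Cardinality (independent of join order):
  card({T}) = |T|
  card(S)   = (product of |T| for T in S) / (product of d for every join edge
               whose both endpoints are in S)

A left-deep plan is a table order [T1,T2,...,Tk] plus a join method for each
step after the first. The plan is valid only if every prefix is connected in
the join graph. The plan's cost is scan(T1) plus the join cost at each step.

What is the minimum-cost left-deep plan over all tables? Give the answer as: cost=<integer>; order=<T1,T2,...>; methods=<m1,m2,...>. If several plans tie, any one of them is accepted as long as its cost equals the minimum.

Selinger DP (subsets sized 1..n):
  {A}: scan cost=300, card=300
  {B}: scan cost=120, card=120
  {D}: scan cost=250, card=250
  {C}: scan cost=400, card=400
  {AB}: card=18000; try (B,hash)→2280, (A,merge)→4080, (B,merge)→4260, (A,hash)→5640, (A,nl)→36120, (B,nl)→36300; best=2280 via (B,hash)
  {AD}: card=5000; try (D,hash)→4600, (A,merge)→5500, (D,merge)→5550, (A,hash)→5900, (D,nl_idx)→7700, (A,nl)→75250 …(+1); best=4600 via (D,hash)
  {AC}: card=12000; try (A,hash)→6200, (C,merge)→7300, (A,merge)→7400, (C,hash)→7800, (C,nl_idx)→15000, (C,nl)→120300 …(+1); best=6200 via (A,hash)
  {ABD}: card=300000; try (B,hash)→11280, (D,hash)→24280, (B,merge)→75560, (D,merge)→292530, (D,nl_idx)→446280, (B,nl)→604600 …(+1); best=11280 via (B,hash)
  {ABC}: card=720000; try (B,hash)→19880, (C,hash)→27480, (B,merge)→187160, (C,merge)→294280, (C,nl_idx)→884280, (B,nl)→1446200 …(+1); best=19880 via (B,hash)
  {ACD}: card=200000; try (C,hash)→16800, (D,hash)→22200, (C,merge)→78600, (D,merge)→188450, (C,nl_idx)→249600, (D,nl_idx)→302200 …(+2); best=16800 via (C,hash)
  {ABCD}: card=12000000; try (B,hash)→218480, (C,hash)→318480, (D,hash)→743880, (B,merge)→3817760, (C,merge)→6015280, (C,nl_idx)→14711280 …(+5); best=218480 via (B,hash)

cost=218480; order=A,D,C,B; methods=hash,hash,hash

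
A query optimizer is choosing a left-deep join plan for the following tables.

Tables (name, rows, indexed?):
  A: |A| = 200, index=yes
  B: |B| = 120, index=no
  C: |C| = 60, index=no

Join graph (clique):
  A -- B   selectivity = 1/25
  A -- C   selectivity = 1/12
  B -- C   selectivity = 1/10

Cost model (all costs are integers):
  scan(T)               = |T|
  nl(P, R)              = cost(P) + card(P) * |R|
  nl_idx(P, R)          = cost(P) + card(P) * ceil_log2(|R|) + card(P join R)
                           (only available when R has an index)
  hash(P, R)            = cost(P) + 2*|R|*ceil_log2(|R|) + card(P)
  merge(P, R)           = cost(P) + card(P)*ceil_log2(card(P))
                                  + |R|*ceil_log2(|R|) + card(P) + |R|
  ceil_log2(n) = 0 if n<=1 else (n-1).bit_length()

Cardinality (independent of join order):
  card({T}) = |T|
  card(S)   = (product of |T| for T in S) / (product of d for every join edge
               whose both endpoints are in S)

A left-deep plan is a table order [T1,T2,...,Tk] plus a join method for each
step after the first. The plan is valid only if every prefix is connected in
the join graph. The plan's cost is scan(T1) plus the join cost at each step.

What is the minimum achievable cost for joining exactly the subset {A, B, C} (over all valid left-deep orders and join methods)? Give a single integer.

Selinger DP over subsets of {A,B,C}:
  {A}: scan cost=200, card=200
  {B}: scan cost=120, card=120
  {C}: scan cost=60, card=60
  {AB}: card=960; try (A,nl_idx)→2040, (B,hash)→2080, (A,merge)→2880, (B,merge)→2960, (A,hash)→3440, (A,nl)→24120 …(+1); best=2040 via (A,nl_idx)
  {AC}: card=1000; try (C,hash)→1120, (A,nl_idx)→1540, (A,merge)→2280, (C,merge)→2420, (A,hash)→3320, (A,nl)→12060 …(+1); best=1120 via (C,hash)
  {BC}: card=720; try (C,hash)→960, (B,merge)→1440, (C,merge)→1500, (B,hash)→1800, (B,nl)→7260, (C,nl)→7320; best=960 via (C,hash)
  {ABC}: card=480; try (C,hash)→3720, (B,hash)→3800, (A,hash)→4880, (A,nl_idx)→7200, (A,merge)→10680, (C,merge)→13020 …(+4); best=3720 via (C,hash)

3720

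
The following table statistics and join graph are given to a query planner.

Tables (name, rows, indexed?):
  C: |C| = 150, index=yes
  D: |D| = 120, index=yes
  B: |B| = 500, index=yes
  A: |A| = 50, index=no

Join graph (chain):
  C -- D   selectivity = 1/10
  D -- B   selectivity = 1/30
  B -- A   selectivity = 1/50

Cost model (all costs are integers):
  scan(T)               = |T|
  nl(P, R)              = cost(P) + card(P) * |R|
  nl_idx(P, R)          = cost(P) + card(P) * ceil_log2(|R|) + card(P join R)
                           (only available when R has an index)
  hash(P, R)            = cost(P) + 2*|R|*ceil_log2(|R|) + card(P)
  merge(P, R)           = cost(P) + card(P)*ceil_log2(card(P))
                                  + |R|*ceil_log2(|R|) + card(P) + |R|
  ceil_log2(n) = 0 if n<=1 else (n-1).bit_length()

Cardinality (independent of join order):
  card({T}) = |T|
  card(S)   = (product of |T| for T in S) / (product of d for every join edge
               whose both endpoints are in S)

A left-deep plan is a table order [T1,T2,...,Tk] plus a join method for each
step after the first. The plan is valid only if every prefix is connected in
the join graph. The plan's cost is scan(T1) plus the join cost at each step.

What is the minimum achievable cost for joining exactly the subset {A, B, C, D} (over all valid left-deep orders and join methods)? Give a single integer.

Selinger DP over subsets of {A,B,C,D}:
  {C}: scan cost=150, card=150
  {D}: scan cost=120, card=120
  {B}: scan cost=500, card=500
  {A}: scan cost=50, card=50
  {CD}: card=1800; try (D,hash)→1980, (C,merge)→2430, (D,merge)→2460, (C,hash)→2640, (C,nl_idx)→2880, (D,nl_idx)→3000 …(+2); best=1980 via (D,hash)
  {BD}: card=2000; try (D,hash)→2680, (B,nl_idx)→3200, (D,nl_idx)→6000, (B,merge)→6080, (D,merge)→6460, (B,hash)→9240 …(+2); best=2680 via (D,hash)
  {AB}: card=500; try (B,nl_idx)→1000, (A,hash)→1600, (B,merge)→5400, (A,merge)→5850, (B,hash)→9100, (B,nl)→25050 …(+1); best=1000 via (B,nl_idx)
  {BCD}: card=30000; try (C,hash)→7080, (B,hash)→12780, (C,merge)→28030, (B,merge)→28580, (B,nl_idx)→48180, (C,nl_idx)→48680 …(+2); best=7080 via (C,hash)
  {ABD}: card=2000; try (D,hash)→3180, (A,hash)→5280, (D,nl_idx)→6500, (D,merge)→6960, (A,merge)→27030, (D,nl)→61000 …(+1); best=3180 via (D,hash)
  {ABCD}: card=30000; try (C,hash)→7580, (C,merge)→28530, (A,hash)→37680, (C,nl_idx)→49180, (C,nl)→303180, (A,merge)→487430 …(+1); best=7580 via (C,hash)

7580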